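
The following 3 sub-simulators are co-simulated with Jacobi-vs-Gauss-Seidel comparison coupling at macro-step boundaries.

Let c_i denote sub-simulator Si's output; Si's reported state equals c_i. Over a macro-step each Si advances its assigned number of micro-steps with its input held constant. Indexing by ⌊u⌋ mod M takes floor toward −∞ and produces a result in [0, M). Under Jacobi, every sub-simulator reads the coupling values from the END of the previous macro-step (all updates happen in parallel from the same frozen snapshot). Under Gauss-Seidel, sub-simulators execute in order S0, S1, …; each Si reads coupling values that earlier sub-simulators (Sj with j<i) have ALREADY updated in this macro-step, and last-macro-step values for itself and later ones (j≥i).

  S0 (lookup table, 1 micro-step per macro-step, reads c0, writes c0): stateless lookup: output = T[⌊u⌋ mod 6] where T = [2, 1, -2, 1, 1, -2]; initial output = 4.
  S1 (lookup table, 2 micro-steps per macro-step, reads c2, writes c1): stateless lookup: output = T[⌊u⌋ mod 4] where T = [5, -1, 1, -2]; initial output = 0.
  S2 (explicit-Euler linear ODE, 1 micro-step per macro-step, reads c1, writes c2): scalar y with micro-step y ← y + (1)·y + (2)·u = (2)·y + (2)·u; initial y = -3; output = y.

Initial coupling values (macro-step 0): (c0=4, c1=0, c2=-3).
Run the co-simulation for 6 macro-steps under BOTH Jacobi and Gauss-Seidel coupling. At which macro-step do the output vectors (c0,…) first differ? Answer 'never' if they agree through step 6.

first divergence at macro-step: 1

[Jacobi] macro 1: S0 reads c0=4 → after 1×micro: 1; S1 reads c2=-3 → after 2×micro: -1; S2 reads c1=0 → after 1×micro: -6 ⇒ (c0=1, c1=-1, c2=-6)
[Jacobi] macro 2: S0 reads c0=1 → after 1×micro: 1; S1 reads c2=-6 → after 2×micro: 1; S2 reads c1=-1 → after 1×micro: -14 ⇒ (c0=1, c1=1, c2=-14)
[Jacobi] macro 3: S0 reads c0=1 → after 1×micro: 1; S1 reads c2=-14 → after 2×micro: 1; S2 reads c1=1 → after 1×micro: -26 ⇒ (c0=1, c1=1, c2=-26)
[Jacobi] macro 4: S0 reads c0=1 → after 1×micro: 1; S1 reads c2=-26 → after 2×micro: 1; S2 reads c1=1 → after 1×micro: -50 ⇒ (c0=1, c1=1, c2=-50)
[Jacobi] macro 5: S0 reads c0=1 → after 1×micro: 1; S1 reads c2=-50 → after 2×micro: 1; S2 reads c1=1 → after 1×micro: -98 ⇒ (c0=1, c1=1, c2=-98)
[Jacobi] macro 6: S0 reads c0=1 → after 1×micro: 1; S1 reads c2=-98 → after 2×micro: 1; S2 reads c1=1 → after 1×micro: -194 ⇒ (c0=1, c1=1, c2=-194)
[Gauss-Seidel] macro 1: S0 reads c0=4 → after 1×micro: 1; S1 reads c2=-3 → after 2×micro: -1; S2 reads c1=-1 → after 1×micro: -8 ⇒ (c0=1, c1=-1, c2=-8)
[Gauss-Seidel] macro 2: S0 reads c0=1 → after 1×micro: 1; S1 reads c2=-8 → after 2×micro: 5; S2 reads c1=5 → after 1×micro: -6 ⇒ (c0=1, c1=5, c2=-6)
[Gauss-Seidel] macro 3: S0 reads c0=1 → after 1×micro: 1; S1 reads c2=-6 → after 2×micro: 1; S2 reads c1=1 → after 1×micro: -10 ⇒ (c0=1, c1=1, c2=-10)
[Gauss-Seidel] macro 4: S0 reads c0=1 → after 1×micro: 1; S1 reads c2=-10 → after 2×micro: 1; S2 reads c1=1 → after 1×micro: -18 ⇒ (c0=1, c1=1, c2=-18)
[Gauss-Seidel] macro 5: S0 reads c0=1 → after 1×micro: 1; S1 reads c2=-18 → after 2×micro: 1; S2 reads c1=1 → after 1×micro: -34 ⇒ (c0=1, c1=1, c2=-34)
[Gauss-Seidel] macro 6: S0 reads c0=1 → after 1×micro: 1; S1 reads c2=-34 → after 2×micro: 1; S2 reads c1=1 → after 1×micro: -66 ⇒ (c0=1, c1=1, c2=-66)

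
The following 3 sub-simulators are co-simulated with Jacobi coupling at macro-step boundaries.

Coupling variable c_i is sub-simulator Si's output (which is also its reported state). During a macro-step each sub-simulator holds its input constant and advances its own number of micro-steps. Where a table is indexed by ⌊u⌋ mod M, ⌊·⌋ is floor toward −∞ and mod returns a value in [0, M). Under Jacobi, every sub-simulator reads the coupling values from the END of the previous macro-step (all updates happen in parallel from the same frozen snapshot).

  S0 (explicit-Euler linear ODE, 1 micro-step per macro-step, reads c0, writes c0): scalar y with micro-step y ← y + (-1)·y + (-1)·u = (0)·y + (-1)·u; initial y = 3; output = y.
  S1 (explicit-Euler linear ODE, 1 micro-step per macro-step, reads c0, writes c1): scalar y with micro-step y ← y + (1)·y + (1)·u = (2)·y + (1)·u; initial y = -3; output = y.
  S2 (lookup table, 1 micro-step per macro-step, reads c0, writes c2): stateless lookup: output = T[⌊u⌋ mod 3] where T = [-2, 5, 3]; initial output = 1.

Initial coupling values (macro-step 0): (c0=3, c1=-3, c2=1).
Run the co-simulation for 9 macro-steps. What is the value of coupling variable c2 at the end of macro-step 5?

macro 1: S0 reads c0=3 → after 1×micro: -3; S1 reads c0=3 → after 1×micro: -3; S2 reads c0=3 → after 1×micro: -2 ⇒ (c0=-3, c1=-3, c2=-2)
macro 2: S0 reads c0=-3 → after 1×micro: 3; S1 reads c0=-3 → after 1×micro: -9; S2 reads c0=-3 → after 1×micro: -2 ⇒ (c0=3, c1=-9, c2=-2)
macro 3: S0 reads c0=3 → after 1×micro: -3; S1 reads c0=3 → after 1×micro: -15; S2 reads c0=3 → after 1×micro: -2 ⇒ (c0=-3, c1=-15, c2=-2)
macro 4: S0 reads c0=-3 → after 1×micro: 3; S1 reads c0=-3 → after 1×micro: -33; S2 reads c0=-3 → after 1×micro: -2 ⇒ (c0=3, c1=-33, c2=-2)
macro 5: S0 reads c0=3 → after 1×micro: -3; S1 reads c0=3 → after 1×micro: -63; S2 reads c0=3 → after 1×micro: -2 ⇒ (c0=-3, c1=-63, c2=-2)
macro 6: S0 reads c0=-3 → after 1×micro: 3; S1 reads c0=-3 → after 1×micro: -129; S2 reads c0=-3 → after 1×micro: -2 ⇒ (c0=3, c1=-129, c2=-2)
macro 7: S0 reads c0=3 → after 1×micro: -3; S1 reads c0=3 → after 1×micro: -255; S2 reads c0=3 → after 1×micro: -2 ⇒ (c0=-3, c1=-255, c2=-2)
macro 8: S0 reads c0=-3 → after 1×micro: 3; S1 reads c0=-3 → after 1×micro: -513; S2 reads c0=-3 → after 1×micro: -2 ⇒ (c0=3, c1=-513, c2=-2)
macro 9: S0 reads c0=3 → after 1×micro: -3; S1 reads c0=3 → after 1×micro: -1023; S2 reads c0=3 → after 1×micro: -2 ⇒ (c0=-3, c1=-1023, c2=-2)

c2 at macro-step 5 = -2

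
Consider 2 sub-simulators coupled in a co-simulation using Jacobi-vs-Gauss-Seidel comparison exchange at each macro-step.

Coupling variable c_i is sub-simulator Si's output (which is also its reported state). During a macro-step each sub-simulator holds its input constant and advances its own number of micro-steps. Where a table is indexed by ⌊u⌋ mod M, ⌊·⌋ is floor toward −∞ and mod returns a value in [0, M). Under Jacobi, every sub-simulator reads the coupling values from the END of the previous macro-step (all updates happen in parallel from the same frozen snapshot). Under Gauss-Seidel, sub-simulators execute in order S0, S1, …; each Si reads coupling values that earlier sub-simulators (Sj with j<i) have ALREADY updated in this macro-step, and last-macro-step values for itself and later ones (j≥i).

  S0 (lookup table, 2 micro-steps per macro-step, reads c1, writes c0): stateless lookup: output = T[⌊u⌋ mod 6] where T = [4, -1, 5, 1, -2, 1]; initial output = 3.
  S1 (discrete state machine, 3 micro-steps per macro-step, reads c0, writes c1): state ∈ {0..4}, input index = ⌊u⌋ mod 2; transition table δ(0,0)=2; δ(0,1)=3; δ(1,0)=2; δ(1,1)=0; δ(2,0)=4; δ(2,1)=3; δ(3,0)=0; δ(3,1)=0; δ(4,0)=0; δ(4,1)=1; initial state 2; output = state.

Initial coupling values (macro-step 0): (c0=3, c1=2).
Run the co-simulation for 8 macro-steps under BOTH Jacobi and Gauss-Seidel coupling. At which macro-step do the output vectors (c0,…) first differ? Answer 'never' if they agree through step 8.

[Jacobi] macro 1: S0 reads c1=2 → after 2×micro: 5; S1 reads c0=3 → after 3×micro: 3 ⇒ (c0=5, c1=3)
[Jacobi] macro 2: S0 reads c1=3 → after 2×micro: 1; S1 reads c0=5 → after 3×micro: 0 ⇒ (c0=1, c1=0)
[Jacobi] macro 3: S0 reads c1=0 → after 2×micro: 4; S1 reads c0=1 → after 3×micro: 3 ⇒ (c0=4, c1=3)
[Jacobi] macro 4: S0 reads c1=3 → after 2×micro: 1; S1 reads c0=4 → after 3×micro: 4 ⇒ (c0=1, c1=4)
[Jacobi] macro 5: S0 reads c1=4 → after 2×micro: -2; S1 reads c0=1 → after 3×micro: 3 ⇒ (c0=-2, c1=3)
[Jacobi] macro 6: S0 reads c1=3 → after 2×micro: 1; S1 reads c0=-2 → after 3×micro: 4 ⇒ (c0=1, c1=4)
[Jacobi] macro 7: S0 reads c1=4 → after 2×micro: -2; S1 reads c0=1 → after 3×micro: 3 ⇒ (c0=-2, c1=3)
[Jacobi] macro 8: S0 reads c1=3 → after 2×micro: 1; S1 reads c0=-2 → after 3×micro: 4 ⇒ (c0=1, c1=4)
[Gauss-Seidel] macro 1: S0 reads c1=2 → after 2×micro: 5; S1 reads c0=5 → after 3×micro: 3 ⇒ (c0=5, c1=3)
[Gauss-Seidel] macro 2: S0 reads c1=3 → after 2×micro: 1; S1 reads c0=1 → after 3×micro: 0 ⇒ (c0=1, c1=0)
[Gauss-Seidel] macro 3: S0 reads c1=0 → after 2×micro: 4; S1 reads c0=4 → after 3×micro: 0 ⇒ (c0=4, c1=0)
[Gauss-Seidel] macro 4: S0 reads c1=0 → after 2×micro: 4; S1 reads c0=4 → after 3×micro: 0 ⇒ (c0=4, c1=0)
[Gauss-Seidel] macro 5: S0 reads c1=0 → after 2×micro: 4; S1 reads c0=4 → after 3×micro: 0 ⇒ (c0=4, c1=0)
[Gauss-Seidel] macro 6: S0 reads c1=0 → after 2×micro: 4; S1 reads c0=4 → after 3×micro: 0 ⇒ (c0=4, c1=0)
[Gauss-Seidel] macro 7: S0 reads c1=0 → after 2×micro: 4; S1 reads c0=4 → after 3×micro: 0 ⇒ (c0=4, c1=0)
[Gauss-Seidel] macro 8: S0 reads c1=0 → after 2×micro: 4; S1 reads c0=4 → after 3×micro: 0 ⇒ (c0=4, c1=0)

first divergence at macro-step: 3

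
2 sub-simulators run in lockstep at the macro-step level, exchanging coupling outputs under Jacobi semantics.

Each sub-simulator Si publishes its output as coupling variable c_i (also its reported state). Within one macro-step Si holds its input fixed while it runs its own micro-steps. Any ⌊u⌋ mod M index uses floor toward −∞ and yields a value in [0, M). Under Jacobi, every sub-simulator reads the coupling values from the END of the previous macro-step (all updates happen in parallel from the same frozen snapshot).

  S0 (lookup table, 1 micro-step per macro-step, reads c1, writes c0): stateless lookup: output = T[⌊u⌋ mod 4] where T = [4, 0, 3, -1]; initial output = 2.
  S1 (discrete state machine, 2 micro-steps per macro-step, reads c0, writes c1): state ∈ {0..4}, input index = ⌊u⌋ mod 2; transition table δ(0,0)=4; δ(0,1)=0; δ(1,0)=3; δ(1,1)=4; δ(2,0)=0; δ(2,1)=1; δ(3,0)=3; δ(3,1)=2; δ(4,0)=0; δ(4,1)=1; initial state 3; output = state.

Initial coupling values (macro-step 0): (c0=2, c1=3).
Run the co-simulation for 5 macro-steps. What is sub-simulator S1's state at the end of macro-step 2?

macro 1: S0 reads c1=3 → after 1×micro: -1; S1 reads c0=2 → after 2×micro: 3 ⇒ (c0=-1, c1=3)
macro 2: S0 reads c1=3 → after 1×micro: -1; S1 reads c0=-1 → after 2×micro: 1 ⇒ (c0=-1, c1=1)
macro 3: S0 reads c1=1 → after 1×micro: 0; S1 reads c0=-1 → after 2×micro: 1 ⇒ (c0=0, c1=1)
macro 4: S0 reads c1=1 → after 1×micro: 0; S1 reads c0=0 → after 2×micro: 3 ⇒ (c0=0, c1=3)
macro 5: S0 reads c1=3 → after 1×micro: -1; S1 reads c0=0 → after 2×micro: 3 ⇒ (c0=-1, c1=3)

S1 state at macro-step 2 = 1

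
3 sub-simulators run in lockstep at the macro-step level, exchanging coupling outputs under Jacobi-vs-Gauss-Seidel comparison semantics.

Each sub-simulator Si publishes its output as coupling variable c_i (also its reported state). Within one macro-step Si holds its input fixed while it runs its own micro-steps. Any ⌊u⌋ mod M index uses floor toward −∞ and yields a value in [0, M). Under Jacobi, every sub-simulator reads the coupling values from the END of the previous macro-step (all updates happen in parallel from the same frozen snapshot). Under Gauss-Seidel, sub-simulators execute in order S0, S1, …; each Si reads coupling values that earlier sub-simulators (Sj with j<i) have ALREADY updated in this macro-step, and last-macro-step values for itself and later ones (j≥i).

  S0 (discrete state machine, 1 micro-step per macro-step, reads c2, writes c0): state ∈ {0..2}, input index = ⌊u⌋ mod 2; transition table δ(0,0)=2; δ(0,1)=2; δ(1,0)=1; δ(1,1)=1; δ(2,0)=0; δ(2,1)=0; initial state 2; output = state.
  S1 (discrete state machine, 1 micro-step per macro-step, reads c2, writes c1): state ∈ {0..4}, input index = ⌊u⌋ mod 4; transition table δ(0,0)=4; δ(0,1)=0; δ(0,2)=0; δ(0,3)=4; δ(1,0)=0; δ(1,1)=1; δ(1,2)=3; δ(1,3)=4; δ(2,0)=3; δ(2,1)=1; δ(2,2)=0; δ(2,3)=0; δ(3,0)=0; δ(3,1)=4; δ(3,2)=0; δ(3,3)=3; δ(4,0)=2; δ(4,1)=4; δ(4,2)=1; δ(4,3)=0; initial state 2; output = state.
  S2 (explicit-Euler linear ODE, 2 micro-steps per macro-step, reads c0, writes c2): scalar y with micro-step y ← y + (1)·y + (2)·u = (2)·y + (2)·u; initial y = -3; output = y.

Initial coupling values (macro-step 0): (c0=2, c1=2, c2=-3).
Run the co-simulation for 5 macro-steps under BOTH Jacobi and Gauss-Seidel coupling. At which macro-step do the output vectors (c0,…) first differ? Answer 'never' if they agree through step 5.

first divergence at macro-step: 1

[Jacobi] macro 1: S0 reads c2=-3 → after 1×micro: 0; S1 reads c2=-3 → after 1×micro: 1; S2 reads c0=2 → after 2×micro: 0 ⇒ (c0=0, c1=1, c2=0)
[Jacobi] macro 2: S0 reads c2=0 → after 1×micro: 2; S1 reads c2=0 → after 1×micro: 0; S2 reads c0=0 → after 2×micro: 0 ⇒ (c0=2, c1=0, c2=0)
[Jacobi] macro 3: S0 reads c2=0 → after 1×micro: 0; S1 reads c2=0 → after 1×micro: 4; S2 reads c0=2 → after 2×micro: 12 ⇒ (c0=0, c1=4, c2=12)
[Jacobi] macro 4: S0 reads c2=12 → after 1×micro: 2; S1 reads c2=12 → after 1×micro: 2; S2 reads c0=0 → after 2×micro: 48 ⇒ (c0=2, c1=2, c2=48)
[Jacobi] macro 5: S0 reads c2=48 → after 1×micro: 0; S1 reads c2=48 → after 1×micro: 3; S2 reads c0=2 → after 2×micro: 204 ⇒ (c0=0, c1=3, c2=204)
[Gauss-Seidel] macro 1: S0 reads c2=-3 → after 1×micro: 0; S1 reads c2=-3 → after 1×micro: 1; S2 reads c0=0 → after 2×micro: -12 ⇒ (c0=0, c1=1, c2=-12)
[Gauss-Seidel] macro 2: S0 reads c2=-12 → after 1×micro: 2; S1 reads c2=-12 → after 1×micro: 0; S2 reads c0=2 → after 2×micro: -36 ⇒ (c0=2, c1=0, c2=-36)
[Gauss-Seidel] macro 3: S0 reads c2=-36 → after 1×micro: 0; S1 reads c2=-36 → after 1×micro: 4; S2 reads c0=0 → after 2×micro: -144 ⇒ (c0=0, c1=4, c2=-144)
[Gauss-Seidel] macro 4: S0 reads c2=-144 → after 1×micro: 2; S1 reads c2=-144 → after 1×micro: 2; S2 reads c0=2 → after 2×micro: -564 ⇒ (c0=2, c1=2, c2=-564)
[Gauss-Seidel] macro 5: S0 reads c2=-564 → after 1×micro: 0; S1 reads c2=-564 → after 1×micro: 3; S2 reads c0=0 → after 2×micro: -2256 ⇒ (c0=0, c1=3, c2=-2256)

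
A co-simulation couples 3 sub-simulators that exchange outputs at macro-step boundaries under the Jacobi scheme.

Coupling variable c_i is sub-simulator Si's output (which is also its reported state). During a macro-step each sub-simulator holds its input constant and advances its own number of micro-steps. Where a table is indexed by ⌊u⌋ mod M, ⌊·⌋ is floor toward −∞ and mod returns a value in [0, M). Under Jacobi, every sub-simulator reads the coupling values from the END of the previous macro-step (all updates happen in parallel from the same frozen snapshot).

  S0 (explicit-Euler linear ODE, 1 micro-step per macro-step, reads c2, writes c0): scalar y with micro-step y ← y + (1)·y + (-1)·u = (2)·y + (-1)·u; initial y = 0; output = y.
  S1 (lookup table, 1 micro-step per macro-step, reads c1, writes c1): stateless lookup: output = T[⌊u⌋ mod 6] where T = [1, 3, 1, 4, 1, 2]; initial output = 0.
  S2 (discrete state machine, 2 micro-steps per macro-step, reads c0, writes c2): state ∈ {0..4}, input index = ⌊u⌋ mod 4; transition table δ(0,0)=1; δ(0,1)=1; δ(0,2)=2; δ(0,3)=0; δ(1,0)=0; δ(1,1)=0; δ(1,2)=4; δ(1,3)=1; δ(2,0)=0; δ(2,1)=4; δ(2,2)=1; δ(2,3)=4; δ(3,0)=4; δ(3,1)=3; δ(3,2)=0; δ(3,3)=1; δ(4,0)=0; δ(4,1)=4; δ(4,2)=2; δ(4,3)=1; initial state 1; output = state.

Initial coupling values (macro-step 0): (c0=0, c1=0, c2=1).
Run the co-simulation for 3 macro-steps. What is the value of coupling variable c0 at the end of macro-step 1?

macro 1: S0 reads c2=1 → after 1×micro: -1; S1 reads c1=0 → after 1×micro: 1; S2 reads c0=0 → after 2×micro: 1 ⇒ (c0=-1, c1=1, c2=1)
macro 2: S0 reads c2=1 → after 1×micro: -3; S1 reads c1=1 → after 1×micro: 3; S2 reads c0=-1 → after 2×micro: 1 ⇒ (c0=-3, c1=3, c2=1)
macro 3: S0 reads c2=1 → after 1×micro: -7; S1 reads c1=3 → after 1×micro: 4; S2 reads c0=-3 → after 2×micro: 1 ⇒ (c0=-7, c1=4, c2=1)

c0 at macro-step 1 = -1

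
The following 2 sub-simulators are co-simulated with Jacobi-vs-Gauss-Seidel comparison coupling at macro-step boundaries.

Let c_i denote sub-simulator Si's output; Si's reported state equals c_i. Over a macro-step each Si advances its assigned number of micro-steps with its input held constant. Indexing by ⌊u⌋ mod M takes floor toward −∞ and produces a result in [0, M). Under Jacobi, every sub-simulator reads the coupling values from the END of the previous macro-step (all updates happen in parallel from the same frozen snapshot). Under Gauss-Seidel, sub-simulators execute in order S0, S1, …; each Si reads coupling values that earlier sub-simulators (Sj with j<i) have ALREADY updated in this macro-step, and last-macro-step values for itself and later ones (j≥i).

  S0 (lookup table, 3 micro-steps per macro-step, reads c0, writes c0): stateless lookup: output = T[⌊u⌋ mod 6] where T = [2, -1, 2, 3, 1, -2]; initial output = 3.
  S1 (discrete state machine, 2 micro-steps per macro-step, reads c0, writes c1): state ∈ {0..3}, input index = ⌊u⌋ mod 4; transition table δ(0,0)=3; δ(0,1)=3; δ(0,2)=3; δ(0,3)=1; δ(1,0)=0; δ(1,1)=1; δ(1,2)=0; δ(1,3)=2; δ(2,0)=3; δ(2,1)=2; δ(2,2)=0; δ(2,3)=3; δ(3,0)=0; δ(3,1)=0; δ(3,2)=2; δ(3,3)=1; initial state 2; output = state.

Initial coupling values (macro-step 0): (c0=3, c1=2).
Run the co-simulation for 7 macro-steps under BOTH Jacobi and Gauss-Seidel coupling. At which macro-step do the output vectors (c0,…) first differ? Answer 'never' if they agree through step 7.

first divergence at macro-step: never

[Jacobi] macro 1: S0 reads c0=3 → after 3×micro: 3; S1 reads c0=3 → after 2×micro: 1 ⇒ (c0=3, c1=1)
[Jacobi] macro 2: S0 reads c0=3 → after 3×micro: 3; S1 reads c0=3 → after 2×micro: 3 ⇒ (c0=3, c1=3)
[Jacobi] macro 3: S0 reads c0=3 → after 3×micro: 3; S1 reads c0=3 → after 2×micro: 2 ⇒ (c0=3, c1=2)
[Jacobi] macro 4: S0 reads c0=3 → after 3×micro: 3; S1 reads c0=3 → after 2×micro: 1 ⇒ (c0=3, c1=1)
[Jacobi] macro 5: S0 reads c0=3 → after 3×micro: 3; S1 reads c0=3 → after 2×micro: 3 ⇒ (c0=3, c1=3)
[Jacobi] macro 6: S0 reads c0=3 → after 3×micro: 3; S1 reads c0=3 → after 2×micro: 2 ⇒ (c0=3, c1=2)
[Jacobi] macro 7: S0 reads c0=3 → after 3×micro: 3; S1 reads c0=3 → after 2×micro: 1 ⇒ (c0=3, c1=1)
[Gauss-Seidel] macro 1: S0 reads c0=3 → after 3×micro: 3; S1 reads c0=3 → after 2×micro: 1 ⇒ (c0=3, c1=1)
[Gauss-Seidel] macro 2: S0 reads c0=3 → after 3×micro: 3; S1 reads c0=3 → after 2×micro: 3 ⇒ (c0=3, c1=3)
[Gauss-Seidel] macro 3: S0 reads c0=3 → after 3×micro: 3; S1 reads c0=3 → after 2×micro: 2 ⇒ (c0=3, c1=2)
[Gauss-Seidel] macro 4: S0 reads c0=3 → after 3×micro: 3; S1 reads c0=3 → after 2×micro: 1 ⇒ (c0=3, c1=1)
[Gauss-Seidel] macro 5: S0 reads c0=3 → after 3×micro: 3; S1 reads c0=3 → after 2×micro: 3 ⇒ (c0=3, c1=3)
[Gauss-Seidel] macro 6: S0 reads c0=3 → after 3×micro: 3; S1 reads c0=3 → after 2×micro: 2 ⇒ (c0=3, c1=2)
[Gauss-Seidel] macro 7: S0 reads c0=3 → after 3×micro: 3; S1 reads c0=3 → after 2×micro: 1 ⇒ (c0=3, c1=1)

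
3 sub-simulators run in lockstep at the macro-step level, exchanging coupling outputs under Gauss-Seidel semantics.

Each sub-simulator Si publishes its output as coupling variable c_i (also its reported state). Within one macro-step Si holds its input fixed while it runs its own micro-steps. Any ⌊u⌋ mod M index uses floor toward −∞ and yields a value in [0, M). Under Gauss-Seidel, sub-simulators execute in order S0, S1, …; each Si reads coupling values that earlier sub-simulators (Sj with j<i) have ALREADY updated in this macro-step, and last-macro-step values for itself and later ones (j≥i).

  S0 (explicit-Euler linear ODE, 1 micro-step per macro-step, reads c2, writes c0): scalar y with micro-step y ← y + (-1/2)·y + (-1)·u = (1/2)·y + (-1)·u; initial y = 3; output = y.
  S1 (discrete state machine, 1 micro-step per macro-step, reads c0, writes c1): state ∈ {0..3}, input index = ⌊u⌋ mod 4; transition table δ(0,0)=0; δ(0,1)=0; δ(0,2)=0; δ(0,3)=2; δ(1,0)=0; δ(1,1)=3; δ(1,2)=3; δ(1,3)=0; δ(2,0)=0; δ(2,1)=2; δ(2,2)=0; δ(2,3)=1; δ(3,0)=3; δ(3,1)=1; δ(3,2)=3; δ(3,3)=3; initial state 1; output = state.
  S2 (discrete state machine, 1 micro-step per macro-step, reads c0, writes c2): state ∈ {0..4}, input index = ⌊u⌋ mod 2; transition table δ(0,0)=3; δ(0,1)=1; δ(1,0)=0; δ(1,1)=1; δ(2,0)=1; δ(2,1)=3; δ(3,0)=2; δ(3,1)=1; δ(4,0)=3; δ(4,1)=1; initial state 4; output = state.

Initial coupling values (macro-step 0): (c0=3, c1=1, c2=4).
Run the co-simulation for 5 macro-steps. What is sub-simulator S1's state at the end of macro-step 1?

macro 1: S0 reads c2=4 → after 1×micro: -5/2; S1 reads c0=-5/2 → after 1×micro: 3; S2 reads c0=-5/2 → after 1×micro: 1 ⇒ (c0=-5/2, c1=3, c2=1)
macro 2: S0 reads c2=1 → after 1×micro: -9/4; S1 reads c0=-9/4 → after 1×micro: 1; S2 reads c0=-9/4 → after 1×micro: 1 ⇒ (c0=-9/4, c1=1, c2=1)
macro 3: S0 reads c2=1 → after 1×micro: -17/8; S1 reads c0=-17/8 → after 1×micro: 3; S2 reads c0=-17/8 → after 1×micro: 1 ⇒ (c0=-17/8, c1=3, c2=1)
macro 4: S0 reads c2=1 → after 1×micro: -33/16; S1 reads c0=-33/16 → after 1×micro: 1; S2 reads c0=-33/16 → after 1×micro: 1 ⇒ (c0=-33/16, c1=1, c2=1)
macro 5: S0 reads c2=1 → after 1×micro: -65/32; S1 reads c0=-65/32 → after 1×micro: 3; S2 reads c0=-65/32 → after 1×micro: 1 ⇒ (c0=-65/32, c1=3, c2=1)

S1 state at macro-step 1 = 3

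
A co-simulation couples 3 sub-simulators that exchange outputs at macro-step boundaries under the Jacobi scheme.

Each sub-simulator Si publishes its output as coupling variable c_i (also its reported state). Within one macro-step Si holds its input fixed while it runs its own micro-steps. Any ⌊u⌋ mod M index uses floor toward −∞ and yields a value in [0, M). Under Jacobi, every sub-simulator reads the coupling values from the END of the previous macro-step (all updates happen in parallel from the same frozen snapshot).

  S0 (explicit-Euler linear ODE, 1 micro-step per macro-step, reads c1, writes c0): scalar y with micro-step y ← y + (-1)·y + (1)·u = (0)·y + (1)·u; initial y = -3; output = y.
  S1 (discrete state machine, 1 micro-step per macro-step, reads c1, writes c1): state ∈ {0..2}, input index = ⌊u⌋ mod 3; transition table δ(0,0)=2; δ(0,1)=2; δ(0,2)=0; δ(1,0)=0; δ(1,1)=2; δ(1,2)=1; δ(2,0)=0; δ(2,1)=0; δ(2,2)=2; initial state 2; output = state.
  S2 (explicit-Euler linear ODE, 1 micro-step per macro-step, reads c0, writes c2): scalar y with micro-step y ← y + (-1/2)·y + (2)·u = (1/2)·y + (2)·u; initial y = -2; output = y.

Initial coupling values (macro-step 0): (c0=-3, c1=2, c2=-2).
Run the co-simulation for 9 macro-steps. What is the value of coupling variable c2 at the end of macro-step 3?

c2 at macro-step 3 = 17/4

macro 1: S0 reads c1=2 → after 1×micro: 2; S1 reads c1=2 → after 1×micro: 2; S2 reads c0=-3 → after 1×micro: -7 ⇒ (c0=2, c1=2, c2=-7)
macro 2: S0 reads c1=2 → after 1×micro: 2; S1 reads c1=2 → after 1×micro: 2; S2 reads c0=2 → after 1×micro: 1/2 ⇒ (c0=2, c1=2, c2=1/2)
macro 3: S0 reads c1=2 → after 1×micro: 2; S1 reads c1=2 → after 1×micro: 2; S2 reads c0=2 → after 1×micro: 17/4 ⇒ (c0=2, c1=2, c2=17/4)
macro 4: S0 reads c1=2 → after 1×micro: 2; S1 reads c1=2 → after 1×micro: 2; S2 reads c0=2 → after 1×micro: 49/8 ⇒ (c0=2, c1=2, c2=49/8)
macro 5: S0 reads c1=2 → after 1×micro: 2; S1 reads c1=2 → after 1×micro: 2; S2 reads c0=2 → after 1×micro: 113/16 ⇒ (c0=2, c1=2, c2=113/16)
macro 6: S0 reads c1=2 → after 1×micro: 2; S1 reads c1=2 → after 1×micro: 2; S2 reads c0=2 → after 1×micro: 241/32 ⇒ (c0=2, c1=2, c2=241/32)
macro 7: S0 reads c1=2 → after 1×micro: 2; S1 reads c1=2 → after 1×micro: 2; S2 reads c0=2 → after 1×micro: 497/64 ⇒ (c0=2, c1=2, c2=497/64)
macro 8: S0 reads c1=2 → after 1×micro: 2; S1 reads c1=2 → after 1×micro: 2; S2 reads c0=2 → after 1×micro: 1009/128 ⇒ (c0=2, c1=2, c2=1009/128)
macro 9: S0 reads c1=2 → after 1×micro: 2; S1 reads c1=2 → after 1×micro: 2; S2 reads c0=2 → after 1×micro: 2033/256 ⇒ (c0=2, c1=2, c2=2033/256)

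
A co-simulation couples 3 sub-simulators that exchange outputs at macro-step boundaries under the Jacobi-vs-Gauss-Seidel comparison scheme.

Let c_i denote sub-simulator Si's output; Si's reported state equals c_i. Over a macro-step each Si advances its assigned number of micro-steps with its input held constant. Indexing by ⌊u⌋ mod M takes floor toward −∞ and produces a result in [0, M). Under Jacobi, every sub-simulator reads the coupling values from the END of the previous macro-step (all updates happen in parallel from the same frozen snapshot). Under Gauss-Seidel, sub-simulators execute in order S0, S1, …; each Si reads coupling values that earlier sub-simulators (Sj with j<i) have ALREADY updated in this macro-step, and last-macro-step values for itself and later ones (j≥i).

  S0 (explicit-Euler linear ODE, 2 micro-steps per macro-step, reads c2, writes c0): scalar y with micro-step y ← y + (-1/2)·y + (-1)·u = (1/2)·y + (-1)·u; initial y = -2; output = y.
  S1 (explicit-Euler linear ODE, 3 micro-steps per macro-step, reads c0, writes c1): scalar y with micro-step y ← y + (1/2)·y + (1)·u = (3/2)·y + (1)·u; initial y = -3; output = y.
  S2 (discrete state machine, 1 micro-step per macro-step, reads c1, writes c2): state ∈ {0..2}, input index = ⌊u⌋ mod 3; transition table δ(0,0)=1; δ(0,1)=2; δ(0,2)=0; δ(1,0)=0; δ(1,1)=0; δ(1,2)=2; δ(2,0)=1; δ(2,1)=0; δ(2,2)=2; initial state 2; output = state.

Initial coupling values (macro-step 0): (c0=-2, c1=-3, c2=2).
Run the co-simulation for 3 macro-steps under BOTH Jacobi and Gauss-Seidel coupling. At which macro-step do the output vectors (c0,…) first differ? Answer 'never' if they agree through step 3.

[Jacobi] macro 1: S0 reads c2=2 → after 2×micro: -7/2; S1 reads c0=-2 → after 3×micro: -157/8; S2 reads c1=-3 → after 1×micro: 1 ⇒ (c0=-7/2, c1=-157/8, c2=1)
[Jacobi] macro 2: S0 reads c2=1 → after 2×micro: -19/8; S1 reads c0=-7/2 → after 3×micro: -5303/64; S2 reads c1=-157/8 → after 1×micro: 0 ⇒ (c0=-19/8, c1=-5303/64, c2=0)
[Jacobi] macro 3: S0 reads c2=0 → after 2×micro: -19/32; S1 reads c0=-19/8 → after 3×micro: -148957/512; S2 reads c1=-5303/64 → after 1×micro: 2 ⇒ (c0=-19/32, c1=-148957/512, c2=2)
[Gauss-Seidel] macro 1: S0 reads c2=2 → after 2×micro: -7/2; S1 reads c0=-7/2 → after 3×micro: -107/4; S2 reads c1=-107/4 → after 1×micro: 1 ⇒ (c0=-7/2, c1=-107/4, c2=1)
[Gauss-Seidel] macro 2: S0 reads c2=1 → after 2×micro: -19/8; S1 reads c0=-19/8 → after 3×micro: -1625/16; S2 reads c1=-1625/16 → after 1×micro: 0 ⇒ (c0=-19/8, c1=-1625/16, c2=0)
[Gauss-Seidel] macro 3: S0 reads c2=0 → after 2×micro: -19/32; S1 reads c0=-19/32 → after 3×micro: -11059/32; S2 reads c1=-11059/32 → after 1×micro: 0 ⇒ (c0=-19/32, c1=-11059/32, c2=0)

first divergence at macro-step: 1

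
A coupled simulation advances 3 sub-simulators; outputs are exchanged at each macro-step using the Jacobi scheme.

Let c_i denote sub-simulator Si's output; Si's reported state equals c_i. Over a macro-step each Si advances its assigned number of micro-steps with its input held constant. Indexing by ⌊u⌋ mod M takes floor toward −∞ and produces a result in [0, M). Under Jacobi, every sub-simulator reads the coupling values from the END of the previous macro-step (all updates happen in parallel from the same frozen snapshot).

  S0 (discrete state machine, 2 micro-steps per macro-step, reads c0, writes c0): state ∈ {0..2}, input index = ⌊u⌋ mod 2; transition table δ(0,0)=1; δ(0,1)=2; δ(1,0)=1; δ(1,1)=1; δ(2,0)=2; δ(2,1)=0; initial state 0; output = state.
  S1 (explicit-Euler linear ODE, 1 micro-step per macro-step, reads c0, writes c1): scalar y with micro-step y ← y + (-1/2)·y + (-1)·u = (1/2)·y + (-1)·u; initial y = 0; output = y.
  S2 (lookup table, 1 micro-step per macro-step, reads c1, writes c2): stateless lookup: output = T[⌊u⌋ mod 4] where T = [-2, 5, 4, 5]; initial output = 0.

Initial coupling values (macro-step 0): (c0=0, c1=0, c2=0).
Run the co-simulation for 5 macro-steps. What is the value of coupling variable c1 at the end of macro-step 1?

c1 at macro-step 1 = 0

macro 1: S0 reads c0=0 → after 2×micro: 1; S1 reads c0=0 → after 1×micro: 0; S2 reads c1=0 → after 1×micro: -2 ⇒ (c0=1, c1=0, c2=-2)
macro 2: S0 reads c0=1 → after 2×micro: 1; S1 reads c0=1 → after 1×micro: -1; S2 reads c1=0 → after 1×micro: -2 ⇒ (c0=1, c1=-1, c2=-2)
macro 3: S0 reads c0=1 → after 2×micro: 1; S1 reads c0=1 → after 1×micro: -3/2; S2 reads c1=-1 → after 1×micro: 5 ⇒ (c0=1, c1=-3/2, c2=5)
macro 4: S0 reads c0=1 → after 2×micro: 1; S1 reads c0=1 → after 1×micro: -7/4; S2 reads c1=-3/2 → after 1×micro: 4 ⇒ (c0=1, c1=-7/4, c2=4)
macro 5: S0 reads c0=1 → after 2×micro: 1; S1 reads c0=1 → after 1×micro: -15/8; S2 reads c1=-7/4 → after 1×micro: 4 ⇒ (c0=1, c1=-15/8, c2=4)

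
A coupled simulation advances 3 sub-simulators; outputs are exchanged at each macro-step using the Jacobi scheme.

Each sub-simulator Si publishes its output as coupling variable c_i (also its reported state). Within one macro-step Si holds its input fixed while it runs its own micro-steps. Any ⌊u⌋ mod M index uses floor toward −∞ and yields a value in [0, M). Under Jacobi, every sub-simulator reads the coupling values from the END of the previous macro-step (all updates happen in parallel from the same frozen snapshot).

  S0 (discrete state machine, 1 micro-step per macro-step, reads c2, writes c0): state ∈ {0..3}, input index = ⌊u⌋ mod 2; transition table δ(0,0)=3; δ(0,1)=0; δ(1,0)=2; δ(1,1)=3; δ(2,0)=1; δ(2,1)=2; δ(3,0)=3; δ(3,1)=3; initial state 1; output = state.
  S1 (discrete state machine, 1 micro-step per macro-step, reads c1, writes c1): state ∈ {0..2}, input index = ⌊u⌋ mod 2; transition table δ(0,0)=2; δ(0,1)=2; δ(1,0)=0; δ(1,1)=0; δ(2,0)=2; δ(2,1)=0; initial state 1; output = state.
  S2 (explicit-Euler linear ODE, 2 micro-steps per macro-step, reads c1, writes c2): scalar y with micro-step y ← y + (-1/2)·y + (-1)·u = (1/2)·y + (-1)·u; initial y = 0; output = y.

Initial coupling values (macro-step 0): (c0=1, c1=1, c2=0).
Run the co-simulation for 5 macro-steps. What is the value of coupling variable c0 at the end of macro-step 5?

macro 1: S0 reads c2=0 → after 1×micro: 2; S1 reads c1=1 → after 1×micro: 0; S2 reads c1=1 → after 2×micro: -3/2 ⇒ (c0=2, c1=0, c2=-3/2)
macro 2: S0 reads c2=-3/2 → after 1×micro: 1; S1 reads c1=0 → after 1×micro: 2; S2 reads c1=0 → after 2×micro: -3/8 ⇒ (c0=1, c1=2, c2=-3/8)
macro 3: S0 reads c2=-3/8 → after 1×micro: 3; S1 reads c1=2 → after 1×micro: 2; S2 reads c1=2 → after 2×micro: -99/32 ⇒ (c0=3, c1=2, c2=-99/32)
macro 4: S0 reads c2=-99/32 → after 1×micro: 3; S1 reads c1=2 → after 1×micro: 2; S2 reads c1=2 → after 2×micro: -483/128 ⇒ (c0=3, c1=2, c2=-483/128)
macro 5: S0 reads c2=-483/128 → after 1×micro: 3; S1 reads c1=2 → after 1×micro: 2; S2 reads c1=2 → after 2×micro: -2019/512 ⇒ (c0=3, c1=2, c2=-2019/512)

c0 at macro-step 5 = 3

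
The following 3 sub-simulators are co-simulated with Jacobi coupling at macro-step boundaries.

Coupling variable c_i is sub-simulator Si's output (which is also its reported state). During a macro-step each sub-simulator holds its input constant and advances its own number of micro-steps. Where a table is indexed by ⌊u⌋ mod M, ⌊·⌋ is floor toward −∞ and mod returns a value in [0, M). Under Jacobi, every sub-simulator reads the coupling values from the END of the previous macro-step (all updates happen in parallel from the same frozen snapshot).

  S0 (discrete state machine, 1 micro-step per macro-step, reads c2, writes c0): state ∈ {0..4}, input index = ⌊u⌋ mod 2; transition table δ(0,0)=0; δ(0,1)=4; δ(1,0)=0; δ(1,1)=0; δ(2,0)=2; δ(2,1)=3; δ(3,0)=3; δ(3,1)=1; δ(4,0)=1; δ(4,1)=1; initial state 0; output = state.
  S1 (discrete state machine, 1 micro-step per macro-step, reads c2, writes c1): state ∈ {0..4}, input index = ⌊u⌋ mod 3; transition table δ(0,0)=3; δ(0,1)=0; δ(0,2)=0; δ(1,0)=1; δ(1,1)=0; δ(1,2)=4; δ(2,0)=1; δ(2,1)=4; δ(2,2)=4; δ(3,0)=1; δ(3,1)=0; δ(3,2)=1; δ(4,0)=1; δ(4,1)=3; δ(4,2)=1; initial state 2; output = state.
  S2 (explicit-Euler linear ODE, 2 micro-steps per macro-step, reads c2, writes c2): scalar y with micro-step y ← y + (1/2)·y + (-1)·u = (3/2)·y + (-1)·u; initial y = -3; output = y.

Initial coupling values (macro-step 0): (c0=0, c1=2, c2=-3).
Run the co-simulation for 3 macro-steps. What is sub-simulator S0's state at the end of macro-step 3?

macro 1: S0 reads c2=-3 → after 1×micro: 4; S1 reads c2=-3 → after 1×micro: 1; S2 reads c2=-3 → after 2×micro: 3/4 ⇒ (c0=4, c1=1, c2=3/4)
macro 2: S0 reads c2=3/4 → after 1×micro: 1; S1 reads c2=3/4 → after 1×micro: 1; S2 reads c2=3/4 → after 2×micro: -3/16 ⇒ (c0=1, c1=1, c2=-3/16)
macro 3: S0 reads c2=-3/16 → after 1×micro: 0; S1 reads c2=-3/16 → after 1×micro: 4; S2 reads c2=-3/16 → after 2×micro: 3/64 ⇒ (c0=0, c1=4, c2=3/64)

S0 state at macro-step 3 = 0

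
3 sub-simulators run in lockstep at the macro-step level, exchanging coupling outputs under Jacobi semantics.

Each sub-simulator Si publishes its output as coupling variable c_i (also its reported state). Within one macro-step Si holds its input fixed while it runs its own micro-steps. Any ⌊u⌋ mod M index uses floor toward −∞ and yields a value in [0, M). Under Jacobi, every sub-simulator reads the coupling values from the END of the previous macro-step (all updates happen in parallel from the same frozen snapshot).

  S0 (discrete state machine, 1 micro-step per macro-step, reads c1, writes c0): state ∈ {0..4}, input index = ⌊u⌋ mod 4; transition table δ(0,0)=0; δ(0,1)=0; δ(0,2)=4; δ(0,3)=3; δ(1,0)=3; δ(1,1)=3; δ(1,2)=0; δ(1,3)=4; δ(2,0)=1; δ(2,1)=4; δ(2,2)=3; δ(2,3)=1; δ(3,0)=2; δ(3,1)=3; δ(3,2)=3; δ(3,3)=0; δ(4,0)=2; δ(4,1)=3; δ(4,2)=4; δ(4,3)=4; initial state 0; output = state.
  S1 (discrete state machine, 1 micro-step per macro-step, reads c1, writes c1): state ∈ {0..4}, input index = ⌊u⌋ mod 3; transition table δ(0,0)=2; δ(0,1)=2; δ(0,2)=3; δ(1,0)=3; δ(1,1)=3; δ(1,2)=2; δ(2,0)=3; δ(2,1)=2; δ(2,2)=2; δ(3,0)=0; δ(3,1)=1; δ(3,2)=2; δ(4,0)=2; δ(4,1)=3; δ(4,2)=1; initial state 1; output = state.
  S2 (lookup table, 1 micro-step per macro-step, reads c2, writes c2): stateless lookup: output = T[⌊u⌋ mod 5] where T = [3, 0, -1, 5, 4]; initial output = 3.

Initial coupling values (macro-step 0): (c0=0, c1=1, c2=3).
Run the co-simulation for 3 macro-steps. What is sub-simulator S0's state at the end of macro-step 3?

S0 state at macro-step 3 = 2

macro 1: S0 reads c1=1 → after 1×micro: 0; S1 reads c1=1 → after 1×micro: 3; S2 reads c2=3 → after 1×micro: 5 ⇒ (c0=0, c1=3, c2=5)
macro 2: S0 reads c1=3 → after 1×micro: 3; S1 reads c1=3 → after 1×micro: 0; S2 reads c2=5 → after 1×micro: 3 ⇒ (c0=3, c1=0, c2=3)
macro 3: S0 reads c1=0 → after 1×micro: 2; S1 reads c1=0 → after 1×micro: 2; S2 reads c2=3 → after 1×micro: 5 ⇒ (c0=2, c1=2, c2=5)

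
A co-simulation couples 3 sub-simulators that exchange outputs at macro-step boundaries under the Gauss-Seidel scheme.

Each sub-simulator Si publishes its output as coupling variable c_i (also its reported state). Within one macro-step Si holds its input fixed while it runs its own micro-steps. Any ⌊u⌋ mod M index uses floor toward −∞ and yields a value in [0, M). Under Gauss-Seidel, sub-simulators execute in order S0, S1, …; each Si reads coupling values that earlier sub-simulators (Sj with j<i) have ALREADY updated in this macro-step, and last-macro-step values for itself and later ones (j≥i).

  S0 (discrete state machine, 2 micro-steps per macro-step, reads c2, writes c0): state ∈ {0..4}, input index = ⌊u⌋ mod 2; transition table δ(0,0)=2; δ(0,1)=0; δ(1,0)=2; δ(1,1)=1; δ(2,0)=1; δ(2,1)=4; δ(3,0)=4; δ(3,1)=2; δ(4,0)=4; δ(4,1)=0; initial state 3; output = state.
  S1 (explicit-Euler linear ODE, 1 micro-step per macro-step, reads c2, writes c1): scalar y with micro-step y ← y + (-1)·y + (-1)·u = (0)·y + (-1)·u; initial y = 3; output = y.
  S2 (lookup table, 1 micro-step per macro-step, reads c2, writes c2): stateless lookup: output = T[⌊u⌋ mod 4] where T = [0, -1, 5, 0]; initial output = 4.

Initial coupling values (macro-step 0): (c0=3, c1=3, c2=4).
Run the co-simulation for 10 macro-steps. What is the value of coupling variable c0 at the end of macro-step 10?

c0 at macro-step 10 = 4

macro 1: S0 reads c2=4 → after 2×micro: 4; S1 reads c2=4 → after 1×micro: -4; S2 reads c2=4 → after 1×micro: 0 ⇒ (c0=4, c1=-4, c2=0)
macro 2: S0 reads c2=0 → after 2×micro: 4; S1 reads c2=0 → after 1×micro: 0; S2 reads c2=0 → after 1×micro: 0 ⇒ (c0=4, c1=0, c2=0)
macro 3: S0 reads c2=0 → after 2×micro: 4; S1 reads c2=0 → after 1×micro: 0; S2 reads c2=0 → after 1×micro: 0 ⇒ (c0=4, c1=0, c2=0)
macro 4: S0 reads c2=0 → after 2×micro: 4; S1 reads c2=0 → after 1×micro: 0; S2 reads c2=0 → after 1×micro: 0 ⇒ (c0=4, c1=0, c2=0)
macro 5: S0 reads c2=0 → after 2×micro: 4; S1 reads c2=0 → after 1×micro: 0; S2 reads c2=0 → after 1×micro: 0 ⇒ (c0=4, c1=0, c2=0)
macro 6: S0 reads c2=0 → after 2×micro: 4; S1 reads c2=0 → after 1×micro: 0; S2 reads c2=0 → after 1×micro: 0 ⇒ (c0=4, c1=0, c2=0)
macro 7: S0 reads c2=0 → after 2×micro: 4; S1 reads c2=0 → after 1×micro: 0; S2 reads c2=0 → after 1×micro: 0 ⇒ (c0=4, c1=0, c2=0)
macro 8: S0 reads c2=0 → after 2×micro: 4; S1 reads c2=0 → after 1×micro: 0; S2 reads c2=0 → after 1×micro: 0 ⇒ (c0=4, c1=0, c2=0)
macro 9: S0 reads c2=0 → after 2×micro: 4; S1 reads c2=0 → after 1×micro: 0; S2 reads c2=0 → after 1×micro: 0 ⇒ (c0=4, c1=0, c2=0)
macro 10: S0 reads c2=0 → after 2×micro: 4; S1 reads c2=0 → after 1×micro: 0; S2 reads c2=0 → after 1×micro: 0 ⇒ (c0=4, c1=0, c2=0)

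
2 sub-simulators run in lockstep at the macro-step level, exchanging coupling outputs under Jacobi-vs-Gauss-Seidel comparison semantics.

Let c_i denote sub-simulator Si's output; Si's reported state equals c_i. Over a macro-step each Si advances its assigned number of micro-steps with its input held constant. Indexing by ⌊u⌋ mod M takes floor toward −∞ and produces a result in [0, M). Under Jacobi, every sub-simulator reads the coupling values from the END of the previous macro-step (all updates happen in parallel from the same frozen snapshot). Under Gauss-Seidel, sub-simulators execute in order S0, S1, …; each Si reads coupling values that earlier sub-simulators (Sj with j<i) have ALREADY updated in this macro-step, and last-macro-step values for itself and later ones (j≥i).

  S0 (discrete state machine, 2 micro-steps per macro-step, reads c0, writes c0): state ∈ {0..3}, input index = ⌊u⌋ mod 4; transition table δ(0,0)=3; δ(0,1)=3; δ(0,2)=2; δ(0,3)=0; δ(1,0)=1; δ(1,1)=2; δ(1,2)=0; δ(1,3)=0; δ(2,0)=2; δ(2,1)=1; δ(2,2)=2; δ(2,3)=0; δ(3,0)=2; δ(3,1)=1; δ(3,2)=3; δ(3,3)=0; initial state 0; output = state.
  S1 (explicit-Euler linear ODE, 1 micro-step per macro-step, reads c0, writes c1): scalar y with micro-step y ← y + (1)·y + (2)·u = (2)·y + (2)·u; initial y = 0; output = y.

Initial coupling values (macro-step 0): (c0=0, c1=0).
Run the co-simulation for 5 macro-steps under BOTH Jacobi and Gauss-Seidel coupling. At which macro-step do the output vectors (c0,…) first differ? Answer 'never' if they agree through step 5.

first divergence at macro-step: 1

[Jacobi] macro 1: S0 reads c0=0 → after 2×micro: 2; S1 reads c0=0 → after 1×micro: 0 ⇒ (c0=2, c1=0)
[Jacobi] macro 2: S0 reads c0=2 → after 2×micro: 2; S1 reads c0=2 → after 1×micro: 4 ⇒ (c0=2, c1=4)
[Jacobi] macro 3: S0 reads c0=2 → after 2×micro: 2; S1 reads c0=2 → after 1×micro: 12 ⇒ (c0=2, c1=12)
[Jacobi] macro 4: S0 reads c0=2 → after 2×micro: 2; S1 reads c0=2 → after 1×micro: 28 ⇒ (c0=2, c1=28)
[Jacobi] macro 5: S0 reads c0=2 → after 2×micro: 2; S1 reads c0=2 → after 1×micro: 60 ⇒ (c0=2, c1=60)
[Gauss-Seidel] macro 1: S0 reads c0=0 → after 2×micro: 2; S1 reads c0=2 → after 1×micro: 4 ⇒ (c0=2, c1=4)
[Gauss-Seidel] macro 2: S0 reads c0=2 → after 2×micro: 2; S1 reads c0=2 → after 1×micro: 12 ⇒ (c0=2, c1=12)
[Gauss-Seidel] macro 3: S0 reads c0=2 → after 2×micro: 2; S1 reads c0=2 → after 1×micro: 28 ⇒ (c0=2, c1=28)
[Gauss-Seidel] macro 4: S0 reads c0=2 → after 2×micro: 2; S1 reads c0=2 → after 1×micro: 60 ⇒ (c0=2, c1=60)
[Gauss-Seidel] macro 5: S0 reads c0=2 → after 2×micro: 2; S1 reads c0=2 → after 1×micro: 124 ⇒ (c0=2, c1=124)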